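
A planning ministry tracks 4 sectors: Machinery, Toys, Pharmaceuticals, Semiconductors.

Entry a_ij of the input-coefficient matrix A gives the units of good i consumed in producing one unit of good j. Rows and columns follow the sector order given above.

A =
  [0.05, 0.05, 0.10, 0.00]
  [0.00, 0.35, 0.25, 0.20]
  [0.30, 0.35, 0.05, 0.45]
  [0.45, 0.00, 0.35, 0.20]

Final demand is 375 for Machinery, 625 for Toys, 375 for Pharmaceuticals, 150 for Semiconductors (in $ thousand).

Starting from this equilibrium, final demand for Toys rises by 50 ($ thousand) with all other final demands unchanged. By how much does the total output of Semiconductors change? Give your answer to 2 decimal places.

Δx_S = 33.14

I − A =
  [   0.95    -0.05    -0.10     0.00]
  [   0.00     0.65    -0.25    -0.20]
  [  -0.30    -0.35     0.95    -0.45]
  [  -0.45     0.00    -0.35     0.80]
Compute the cofactors C_ij = (−1)^(i+j)·(3×3 minor ij) of I−A; the adjugate is their transpose:
adj(I−A) = Cᵀ =
  [ 0.297125   0.058125   0.065500   0.051375]
  [ 0.217125   0.528125   0.265500   0.281375]
  [ 0.319125   0.288125   0.489500   0.347375]
  [ 0.306750   0.158750   0.251000   0.480250]
det(I−A) = Σ_j (I−A)_1j·C_1j = (0.95)(0.297125) + (-0.05)(0.217125) + (-0.10)(0.319125) + (0.00)(0.306750) = 0.2395
(I − A)⁻¹ = adj(I−A) / det(I−A) ≈
  [   1.2406     0.2427     0.2735     0.2145]
  [   0.9066     2.2051     1.1086     1.1748]
  [   1.3325     1.2030     2.0438     1.4504]
  [   1.2808     0.6628     1.0480     2.0052]
Δx = (I − A)⁻¹ Δd with Δd having +50 in the Toys component and 0 elsewhere.
So Δx_S = L_ST · (+50), where L_ST = adj(I−A)_ST / det(I−A) = 0.158750 / 0.2395.
Δx_S = 0.158750 × (+50) / 0.2395 = 7.9375 / 0.2395 ≈ 33.14.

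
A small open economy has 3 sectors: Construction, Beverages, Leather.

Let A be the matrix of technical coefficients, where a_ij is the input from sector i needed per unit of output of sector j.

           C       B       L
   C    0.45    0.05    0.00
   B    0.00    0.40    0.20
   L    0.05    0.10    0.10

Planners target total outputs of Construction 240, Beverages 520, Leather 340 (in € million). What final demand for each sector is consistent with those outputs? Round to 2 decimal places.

d_C = 106.00, d_B = 244.00, d_L = 242.00

I − A =
  [   0.55    -0.05     0.00]
  [   0.00     0.60    -0.20]
  [  -0.05    -0.10     0.90]
d = (I − A) x:
  d_C = (+0.55)·240 + (-0.05)·520 + (+0.00)·340 = 106.00
  d_B = (+0.00)·240 + (+0.60)·520 + (-0.20)·340 = 244.00
  d_L = (-0.05)·240 + (-0.10)·520 + (+0.90)·340 = 242.00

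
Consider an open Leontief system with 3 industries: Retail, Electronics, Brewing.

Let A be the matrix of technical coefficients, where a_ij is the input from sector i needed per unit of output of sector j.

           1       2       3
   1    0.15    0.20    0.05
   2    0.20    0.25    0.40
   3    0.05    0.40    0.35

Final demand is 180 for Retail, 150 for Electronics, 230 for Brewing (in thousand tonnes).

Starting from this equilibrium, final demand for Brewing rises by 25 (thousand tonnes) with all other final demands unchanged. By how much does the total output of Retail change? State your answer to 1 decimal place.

I − A =
  [   0.85    -0.20    -0.05]
  [  -0.20     0.75    -0.40]
  [  -0.05    -0.40     0.65]
Cofactors of I−A, C_ij = (−1)^(i+j)·(minor ij) (rows/columns in the sector order above):
  C_11 = (0.75)(0.65) − (-0.40)(-0.40) = 0.3275
  C_12 = −[(-0.20)(0.65) − (-0.40)(-0.05)] = 0.1500
  C_13 = (-0.20)(-0.40) − (0.75)(-0.05) = 0.1175
  C_21 = −[(-0.20)(0.65) − (-0.05)(-0.40)] = 0.1500
  C_22 = (0.85)(0.65) − (-0.05)(-0.05) = 0.5500
  C_23 = −[(0.85)(-0.40) − (-0.20)(-0.05)] = 0.3500
  C_31 = (-0.20)(-0.40) − (-0.05)(0.75) = 0.1175
  C_32 = −[(0.85)(-0.40) − (-0.05)(-0.20)] = 0.3500
  C_33 = (0.85)(0.75) − (-0.20)(-0.20) = 0.5975
det(I−A) = Σ_j (I−A)_1j·C_1j = (0.85)(0.3275) + (-0.20)(0.1500) + (-0.05)(0.1175) = 0.2425
adj(I−A) = Cᵀ =
  [ 0.3275   0.1500   0.1175]
  [ 0.1500   0.5500   0.3500]
  [ 0.1175   0.3500   0.5975]
(I − A)⁻¹ = adj(I−A) / det(I−A) ≈
  [   1.3505     0.6186     0.4845]
  [   0.6186     2.2680     1.4433]
  [   0.4845     1.4433     2.4639]
Δx = (I − A)⁻¹ Δd with Δd having +25 in the Brewing component and 0 elsewhere.
So Δx_1 = L_13 · (+25), where L_13 = adj(I−A)_13 / det(I−A) = 0.1175 / 0.2425.
Δx_1 = 0.1175 × (+25) / 0.2425 = 2.9375 / 0.2425 ≈ 12.1.

Δx_1 = 12.1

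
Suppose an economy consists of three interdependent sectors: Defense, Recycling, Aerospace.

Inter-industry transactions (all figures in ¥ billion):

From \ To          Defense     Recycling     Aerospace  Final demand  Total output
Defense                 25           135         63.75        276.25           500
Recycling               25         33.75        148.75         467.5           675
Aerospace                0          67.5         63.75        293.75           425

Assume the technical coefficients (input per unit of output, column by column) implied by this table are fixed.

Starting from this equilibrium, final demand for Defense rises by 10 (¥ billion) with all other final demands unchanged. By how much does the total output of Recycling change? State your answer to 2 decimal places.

Δx_2 = 0.59

Technical coefficients a_ij = z_ij / X_j:
  a_11 = 25/500 = 0.05, a_21 = 25/500 = 0.05, a_31 = 0/500 = 0.00
  a_12 = 135/675 = 0.20, a_22 = 33.75/675 = 0.05, a_32 = 67.5/675 = 0.10
  a_13 = 63.75/425 = 0.15, a_23 = 148.75/425 = 0.35, a_33 = 63.75/425 = 0.15
I − A =
  [   0.95    -0.20    -0.15]
  [  -0.05     0.95    -0.35]
  [   0.00    -0.10     0.85]
Cofactors of I−A, C_ij = (−1)^(i+j)·(minor ij) (rows/columns in the sector order above):
  C_11 = (0.95)(0.85) − (-0.35)(-0.10) = 0.7725
  C_12 = −[(-0.05)(0.85) − (-0.35)(0.00)] = 0.0425
  C_13 = (-0.05)(-0.10) − (0.95)(0.00) = 0.0050
  C_21 = −[(-0.20)(0.85) − (-0.15)(-0.10)] = 0.1850
  C_22 = (0.95)(0.85) − (-0.15)(0.00) = 0.8075
  C_23 = −[(0.95)(-0.10) − (-0.20)(0.00)] = 0.0950
  C_31 = (-0.20)(-0.35) − (-0.15)(0.95) = 0.2125
  C_32 = −[(0.95)(-0.35) − (-0.15)(-0.05)] = 0.3400
  C_33 = (0.95)(0.95) − (-0.20)(-0.05) = 0.8925
det(I−A) = Σ_j (I−A)_1j·C_1j = (0.95)(0.7725) + (-0.20)(0.0425) + (-0.15)(0.0050) = 0.724625
adj(I−A) = Cᵀ =
  [ 0.7725   0.1850   0.2125]
  [ 0.0425   0.8075   0.3400]
  [ 0.0050   0.0950   0.8925]
(I − A)⁻¹ = adj(I−A) / det(I−A) ≈
  [   1.0661     0.2553     0.2933]
  [   0.0587     1.1144     0.4692]
  [   0.0069     0.1311     1.2317]
Δx = (I − A)⁻¹ Δd with Δd having +10 in the Defense component and 0 elsewhere.
So Δx_2 = L_21 · (+10), where L_21 = adj(I−A)_21 / det(I−A) = 0.0425 / 0.724625.
Δx_2 = 0.0425 × (+10) / 0.724625 = 0.425 / 0.724625 ≈ 0.59.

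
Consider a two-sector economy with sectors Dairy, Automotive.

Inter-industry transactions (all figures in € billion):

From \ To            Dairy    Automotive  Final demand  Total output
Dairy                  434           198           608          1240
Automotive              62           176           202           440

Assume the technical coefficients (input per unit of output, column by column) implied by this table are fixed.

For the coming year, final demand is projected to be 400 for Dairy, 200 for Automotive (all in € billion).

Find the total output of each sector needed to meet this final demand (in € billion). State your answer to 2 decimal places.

Technical coefficients a_ij = z_ij / X_j:
  a_DD = 434/1240 = 0.35, a_AD = 62/1240 = 0.05
  a_DA = 198/440 = 0.45, a_AA = 176/440 = 0.40
I − A =
  [   0.65    -0.45]
  [  -0.05     0.60]
det(I−A) = (0.65)(0.60) − (-0.45)(-0.05) = 0.3675
adj(I−A) = [[0.60, 0.45], [0.05, 0.65]]
(I − A)⁻¹ = adj(I−A) / det(I−A) ≈
  [   1.6327     1.2245]
  [   0.1361     1.7687]
x = (I − A)⁻¹ d = adj(I−A)·d / det(I−A), with det(I−A) = 0.3675:
  x_D = (0.60·400 + 0.45·200) / 0.3675 = 330.00 / 0.3675 ≈ 897.96
  x_A = (0.05·400 + 0.65·200) / 0.3675 = 150.00 / 0.3675 ≈ 408.16

x_D = 897.96, x_A = 408.16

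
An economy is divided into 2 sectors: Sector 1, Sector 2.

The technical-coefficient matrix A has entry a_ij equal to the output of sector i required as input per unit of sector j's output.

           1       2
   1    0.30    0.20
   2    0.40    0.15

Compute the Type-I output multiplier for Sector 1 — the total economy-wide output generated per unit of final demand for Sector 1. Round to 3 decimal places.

m_1 = 2.427

I − A =
  [   0.70    -0.20]
  [  -0.40     0.85]
det(I−A) = (0.70)(0.85) − (-0.20)(-0.40) = 0.5150
adj(I−A) = [[0.85, 0.20], [0.40, 0.70]]
(I − A)⁻¹ = adj(I−A) / det(I−A) ≈
  [   1.6505     0.3883]
  [   0.7767     1.3592]
The output multiplier for sector j is the column-j sum of the Leontief inverse (I − A)⁻¹ = adj(I−A) / det(I−A).
Column 1 of adj(I−A): (0.85, 0.40); det(I−A) = 0.5150.
m_1 = (0.85 + 0.40) / 0.5150 = 1.25 / 0.5150 ≈ 2.427.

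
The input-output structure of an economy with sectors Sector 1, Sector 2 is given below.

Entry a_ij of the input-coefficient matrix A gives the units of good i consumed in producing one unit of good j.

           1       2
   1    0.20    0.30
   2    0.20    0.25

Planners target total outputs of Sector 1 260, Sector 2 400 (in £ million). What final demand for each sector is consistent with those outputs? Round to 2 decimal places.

d_1 = 88.00, d_2 = 248.00

I − A =
  [   0.80    -0.30]
  [  -0.20     0.75]
d = (I − A) x:
  d_1 = (+0.80)·260 + (-0.30)·400 = 88.00
  d_2 = (-0.20)·260 + (+0.75)·400 = 248.00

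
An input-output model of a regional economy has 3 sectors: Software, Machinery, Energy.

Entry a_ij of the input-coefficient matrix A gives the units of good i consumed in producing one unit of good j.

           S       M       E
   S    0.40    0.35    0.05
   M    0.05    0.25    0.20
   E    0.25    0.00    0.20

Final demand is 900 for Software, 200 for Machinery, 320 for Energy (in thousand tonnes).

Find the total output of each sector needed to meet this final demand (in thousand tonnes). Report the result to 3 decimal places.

x_S = 1975.401, x_M = 669.644, x_E = 1017.313

I − A =
  [   0.60    -0.35    -0.05]
  [  -0.05     0.75    -0.20]
  [  -0.25     0.00     0.80]
Cofactors of I−A, C_ij = (−1)^(i+j)·(minor ij) (rows/columns in the sector order above):
  C_11 = (0.75)(0.80) − (-0.20)(0.00) = 0.6000
  C_12 = −[(-0.05)(0.80) − (-0.20)(-0.25)] = 0.0900
  C_13 = (-0.05)(0.00) − (0.75)(-0.25) = 0.1875
  C_21 = −[(-0.35)(0.80) − (-0.05)(0.00)] = 0.2800
  C_22 = (0.60)(0.80) − (-0.05)(-0.25) = 0.4675
  C_23 = −[(0.60)(0.00) − (-0.35)(-0.25)] = 0.0875
  C_31 = (-0.35)(-0.20) − (-0.05)(0.75) = 0.1075
  C_32 = −[(0.60)(-0.20) − (-0.05)(-0.05)] = 0.1225
  C_33 = (0.60)(0.75) − (-0.35)(-0.05) = 0.4325
det(I−A) = Σ_j (I−A)_1j·C_1j = (0.60)(0.6000) + (-0.35)(0.0900) + (-0.05)(0.1875) = 0.319125
adj(I−A) = Cᵀ =
  [ 0.6000   0.2800   0.1075]
  [ 0.0900   0.4675   0.1225]
  [ 0.1875   0.0875   0.4325]
(I − A)⁻¹ = adj(I−A) / det(I−A) ≈
  [   1.8801     0.8774     0.3369]
  [   0.2820     1.4649     0.3839]
  [   0.5875     0.2742     1.3553]
x = (I − A)⁻¹ d = adj(I−A)·d / det(I−A), with det(I−A) = 0.319125:
  x_S = (0.6000·900 + 0.2800·200 + 0.1075·320) / 0.319125 = 630.40 / 0.319125 ≈ 1975.401
  x_M = (0.0900·900 + 0.4675·200 + 0.1225·320) / 0.319125 = 213.70 / 0.319125 ≈ 669.644
  x_E = (0.1875·900 + 0.0875·200 + 0.4325·320) / 0.319125 = 324.65 / 0.319125 ≈ 1017.313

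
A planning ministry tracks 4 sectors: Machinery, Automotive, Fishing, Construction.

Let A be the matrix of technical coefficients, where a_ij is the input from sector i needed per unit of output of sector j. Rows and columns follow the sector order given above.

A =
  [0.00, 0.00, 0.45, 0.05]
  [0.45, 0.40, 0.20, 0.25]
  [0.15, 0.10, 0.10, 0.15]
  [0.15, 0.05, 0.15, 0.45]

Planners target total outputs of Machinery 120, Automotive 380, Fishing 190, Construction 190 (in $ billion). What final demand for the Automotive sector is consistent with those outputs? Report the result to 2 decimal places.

d_A = 88.50

I − A =
  [   1.00     0.00    -0.45    -0.05]
  [  -0.45     0.60    -0.20    -0.25]
  [  -0.15    -0.10     0.90    -0.15]
  [  -0.15    -0.05    -0.15     0.55]
d = (I − A) x:
  d_M = (+1.00)·120 + (+0.00)·380 + (-0.45)·190 + (-0.05)·190 = 25.00
  d_A = (-0.45)·120 + (+0.60)·380 + (-0.20)·190 + (-0.25)·190 = 88.50
  d_F = (-0.15)·120 + (-0.10)·380 + (+0.90)·190 + (-0.15)·190 = 86.50
  d_C = (-0.15)·120 + (-0.05)·380 + (-0.15)·190 + (+0.55)·190 = 39.00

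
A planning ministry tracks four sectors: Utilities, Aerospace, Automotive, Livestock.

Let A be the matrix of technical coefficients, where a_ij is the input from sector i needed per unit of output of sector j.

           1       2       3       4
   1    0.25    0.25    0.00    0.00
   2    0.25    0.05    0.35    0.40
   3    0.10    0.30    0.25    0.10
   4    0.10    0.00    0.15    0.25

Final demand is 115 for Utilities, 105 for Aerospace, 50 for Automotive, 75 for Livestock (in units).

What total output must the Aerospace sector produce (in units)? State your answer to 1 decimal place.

I − A =
  [   0.75    -0.25     0.00     0.00]
  [  -0.25     0.95    -0.35    -0.40]
  [  -0.10    -0.30     0.75    -0.10]
  [  -0.10     0.00    -0.15     0.75]
Compute the cofactors C_ij = (−1)^(i+j)·(3×3 minor ij) of I−A; the adjugate is their transpose:
adj(I−A) = Cᵀ =
  [ 0.423375   0.136875   0.080625   0.083750]
  [ 0.202625   0.410625   0.241875   0.251250]
  [ 0.149000   0.190000   0.477500   0.165000]
  [ 0.086250   0.056250   0.106250   0.400000]
det(I−A) = Σ_j (I−A)_1j·C_1j = (0.75)(0.423375) + (-0.25)(0.202625) + (0.00)(0.149000) + (0.00)(0.086250) = 0.266875
(I − A)⁻¹ = adj(I−A) / det(I−A) ≈
  [   1.5864     0.5129     0.3021     0.3138]
  [   0.7593     1.5386     0.9063     0.9415]
  [   0.5583     0.7119     1.7892     0.6183]
  [   0.3232     0.2108     0.3981     1.4988]
x = (I − A)⁻¹ d = adj(I−A)·d / det(I−A), with det(I−A) = 0.266875:
  x_1 = (0.423375·115 + 0.136875·105 + 0.080625·50 + 0.083750·75) / 0.266875 = 73.3725 / 0.266875 ≈ 274.9
  x_2 = (0.202625·115 + 0.410625·105 + 0.241875·50 + 0.251250·75) / 0.266875 = 97.355 / 0.266875 ≈ 364.8
  x_3 = (0.149000·115 + 0.190000·105 + 0.477500·50 + 0.165000·75) / 0.266875 = 73.335 / 0.266875 ≈ 274.8
  x_4 = (0.086250·115 + 0.056250·105 + 0.106250·50 + 0.400000·75) / 0.266875 = 51.1375 / 0.266875 ≈ 191.6

x_2 = 364.8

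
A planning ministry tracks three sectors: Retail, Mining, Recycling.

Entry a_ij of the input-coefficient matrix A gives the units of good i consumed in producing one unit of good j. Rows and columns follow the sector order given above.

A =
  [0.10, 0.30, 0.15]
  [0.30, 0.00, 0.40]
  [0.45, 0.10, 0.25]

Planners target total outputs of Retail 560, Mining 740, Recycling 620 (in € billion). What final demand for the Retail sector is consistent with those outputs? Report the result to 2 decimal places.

I − A =
  [   0.90    -0.30    -0.15]
  [  -0.30     1.00    -0.40]
  [  -0.45    -0.10     0.75]
d = (I − A) x:
  d_1 = (+0.90)·560 + (-0.30)·740 + (-0.15)·620 = 189.00
  d_2 = (-0.30)·560 + (+1.00)·740 + (-0.40)·620 = 324.00
  d_3 = (-0.45)·560 + (-0.10)·740 + (+0.75)·620 = 139.00

d_1 = 189.00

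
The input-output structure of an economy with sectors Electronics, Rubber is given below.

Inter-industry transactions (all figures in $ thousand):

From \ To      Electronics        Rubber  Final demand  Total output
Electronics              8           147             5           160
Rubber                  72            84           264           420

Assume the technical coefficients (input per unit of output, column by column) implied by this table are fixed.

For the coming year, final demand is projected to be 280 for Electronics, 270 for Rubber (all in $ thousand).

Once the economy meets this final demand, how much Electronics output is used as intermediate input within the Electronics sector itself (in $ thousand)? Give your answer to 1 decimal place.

Technical coefficients a_ij = z_ij / X_j:
  a_EE = 8/160 = 0.05, a_RE = 72/160 = 0.45
  a_ER = 147/420 = 0.35, a_RR = 84/420 = 0.20
I − A =
  [   0.95    -0.35]
  [  -0.45     0.80]
det(I−A) = (0.95)(0.80) − (-0.35)(-0.45) = 0.6025
adj(I−A) = [[0.80, 0.35], [0.45, 0.95]]
(I − A)⁻¹ = adj(I−A) / det(I−A) ≈
  [   1.3278     0.5809]
  [   0.7469     1.5768]
First solve x = (I − A)⁻¹ d = adj(I−A)·d / det(I−A); in particular x_E = (0.80·280 + 0.35·270) / 0.6025 = 318.50 / 0.6025 ≈ 528.631.
Intermediate flow from E to E: z_EE = a_EE · x_E = 0.05 × 318.50 / 0.6025 = 15.925 / 0.6025 ≈ 26.4.

z_EE = 26.4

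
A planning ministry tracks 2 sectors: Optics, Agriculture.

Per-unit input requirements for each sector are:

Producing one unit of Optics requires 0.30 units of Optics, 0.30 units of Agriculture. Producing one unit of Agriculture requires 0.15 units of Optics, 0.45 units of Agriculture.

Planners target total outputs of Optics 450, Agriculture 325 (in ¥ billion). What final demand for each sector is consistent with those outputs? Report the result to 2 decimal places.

d_1 = 266.25, d_2 = 43.75

I − A =
  [   0.70    -0.15]
  [  -0.30     0.55]
d = (I − A) x:
  d_1 = (+0.70)·450 + (-0.15)·325 = 266.25
  d_2 = (-0.30)·450 + (+0.55)·325 = 43.75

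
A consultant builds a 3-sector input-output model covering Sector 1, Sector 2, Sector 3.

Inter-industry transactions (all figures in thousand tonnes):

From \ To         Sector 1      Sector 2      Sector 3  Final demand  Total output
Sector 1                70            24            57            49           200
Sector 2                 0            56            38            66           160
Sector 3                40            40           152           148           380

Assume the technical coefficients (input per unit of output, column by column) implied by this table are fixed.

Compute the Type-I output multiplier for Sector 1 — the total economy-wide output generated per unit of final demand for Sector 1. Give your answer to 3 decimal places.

Technical coefficients a_ij = z_ij / X_j:
  a_11 = 70/200 = 0.35, a_21 = 0/200 = 0.00, a_31 = 40/200 = 0.20
  a_12 = 24/160 = 0.15, a_22 = 56/160 = 0.35, a_32 = 40/160 = 0.25
  a_13 = 57/380 = 0.15, a_23 = 38/380 = 0.10, a_33 = 152/380 = 0.40
I − A =
  [   0.65    -0.15    -0.15]
  [   0.00     0.65    -0.10]
  [  -0.20    -0.25     0.60]
Cofactors of I−A, C_ij = (−1)^(i+j)·(minor ij) (rows/columns in the sector order above):
  C_11 = (0.65)(0.60) − (-0.10)(-0.25) = 0.3650
  C_12 = −[(0.00)(0.60) − (-0.10)(-0.20)] = 0.0200
  C_13 = (0.00)(-0.25) − (0.65)(-0.20) = 0.1300
  C_21 = −[(-0.15)(0.60) − (-0.15)(-0.25)] = 0.1275
  C_22 = (0.65)(0.60) − (-0.15)(-0.20) = 0.3600
  C_23 = −[(0.65)(-0.25) − (-0.15)(-0.20)] = 0.1925
  C_31 = (-0.15)(-0.10) − (-0.15)(0.65) = 0.1125
  C_32 = −[(0.65)(-0.10) − (-0.15)(0.00)] = 0.0650
  C_33 = (0.65)(0.65) − (-0.15)(0.00) = 0.4225
det(I−A) = Σ_j (I−A)_1j·C_1j = (0.65)(0.3650) + (-0.15)(0.0200) + (-0.15)(0.1300) = 0.21475
adj(I−A) = Cᵀ =
  [ 0.3650   0.1275   0.1125]
  [ 0.0200   0.3600   0.0650]
  [ 0.1300   0.1925   0.4225]
(I − A)⁻¹ = adj(I−A) / det(I−A) ≈
  [   1.6997     0.5937     0.5239]
  [   0.0931     1.6764     0.3027]
  [   0.6054     0.8964     1.9674]
The output multiplier for sector j is the column-j sum of the Leontief inverse (I − A)⁻¹ = adj(I−A) / det(I−A).
Column 1 of adj(I−A): (0.3650, 0.0200, 0.1300); det(I−A) = 0.21475.
m_1 = (0.3650 + 0.0200 + 0.1300) / 0.21475 = 0.515 / 0.21475 ≈ 2.398.

m_1 = 2.398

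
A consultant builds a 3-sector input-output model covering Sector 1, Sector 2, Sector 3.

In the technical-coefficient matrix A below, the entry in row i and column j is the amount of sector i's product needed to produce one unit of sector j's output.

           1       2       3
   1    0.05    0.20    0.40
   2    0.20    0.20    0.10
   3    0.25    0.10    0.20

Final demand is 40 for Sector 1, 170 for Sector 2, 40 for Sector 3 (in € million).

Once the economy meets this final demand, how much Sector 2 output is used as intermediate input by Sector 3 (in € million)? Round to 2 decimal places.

z_23 = 13.15

I − A =
  [   0.95    -0.20    -0.40]
  [  -0.20     0.80    -0.10]
  [  -0.25    -0.10     0.80]
Cofactors of I−A, C_ij = (−1)^(i+j)·(minor ij) (rows/columns in the sector order above):
  C_11 = (0.80)(0.80) − (-0.10)(-0.10) = 0.6300
  C_12 = −[(-0.20)(0.80) − (-0.10)(-0.25)] = 0.1850
  C_13 = (-0.20)(-0.10) − (0.80)(-0.25) = 0.2200
  C_21 = −[(-0.20)(0.80) − (-0.40)(-0.10)] = 0.2000
  C_22 = (0.95)(0.80) − (-0.40)(-0.25) = 0.6600
  C_23 = −[(0.95)(-0.10) − (-0.20)(-0.25)] = 0.1450
  C_31 = (-0.20)(-0.10) − (-0.40)(0.80) = 0.3400
  C_32 = −[(0.95)(-0.10) − (-0.40)(-0.20)] = 0.1750
  C_33 = (0.95)(0.80) − (-0.20)(-0.20) = 0.7200
det(I−A) = Σ_j (I−A)_1j·C_1j = (0.95)(0.6300) + (-0.20)(0.1850) + (-0.40)(0.2200) = 0.4735
adj(I−A) = Cᵀ =
  [ 0.6300   0.2000   0.3400]
  [ 0.1850   0.6600   0.1750]
  [ 0.2200   0.1450   0.7200]
(I − A)⁻¹ = adj(I−A) / det(I−A) ≈
  [   1.3305     0.4224     0.7181]
  [   0.3907     1.3939     0.3696]
  [   0.4646     0.3062     1.5206]
First solve x = (I − A)⁻¹ d = adj(I−A)·d / det(I−A); in particular x_3 = (0.2200·40 + 0.1450·170 + 0.7200·40) / 0.4735 = 62.25 / 0.4735 ≈ 131.4678.
Intermediate flow from 2 to 3: z_23 = a_23 · x_3 = 0.10 × 62.25 / 0.4735 = 6.225 / 0.4735 ≈ 13.15.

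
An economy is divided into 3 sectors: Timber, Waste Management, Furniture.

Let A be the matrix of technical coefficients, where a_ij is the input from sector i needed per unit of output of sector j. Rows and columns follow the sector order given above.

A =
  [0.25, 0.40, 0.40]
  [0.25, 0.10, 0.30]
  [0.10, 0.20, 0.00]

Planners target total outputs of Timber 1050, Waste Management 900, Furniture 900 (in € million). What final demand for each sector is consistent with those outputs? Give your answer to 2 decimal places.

I − A =
  [   0.75    -0.40    -0.40]
  [  -0.25     0.90    -0.30]
  [  -0.10    -0.20     1.00]
d = (I − A) x:
  d_1 = (+0.75)·1050 + (-0.40)·900 + (-0.40)·900 = 67.50
  d_2 = (-0.25)·1050 + (+0.90)·900 + (-0.30)·900 = 277.50
  d_3 = (-0.10)·1050 + (-0.20)·900 + (+1.00)·900 = 615.00

d_1 = 67.50, d_2 = 277.50, d_3 = 615.00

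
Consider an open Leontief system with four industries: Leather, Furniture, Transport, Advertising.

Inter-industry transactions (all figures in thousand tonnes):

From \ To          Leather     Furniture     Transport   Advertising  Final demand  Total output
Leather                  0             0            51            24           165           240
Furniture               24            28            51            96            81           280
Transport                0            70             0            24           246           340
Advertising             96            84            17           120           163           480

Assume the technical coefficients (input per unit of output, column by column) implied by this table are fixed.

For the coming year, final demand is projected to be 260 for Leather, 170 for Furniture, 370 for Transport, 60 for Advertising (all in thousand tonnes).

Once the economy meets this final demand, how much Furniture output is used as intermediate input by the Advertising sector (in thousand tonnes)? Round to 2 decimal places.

Technical coefficients a_ij = z_ij / X_j:
  a_LL = 0/240 = 0.00, a_FL = 24/240 = 0.10, a_TL = 0/240 = 0.00, a_AL = 96/240 = 0.40
  a_LF = 0/280 = 0.00, a_FF = 28/280 = 0.10, a_TF = 70/280 = 0.25, a_AF = 84/280 = 0.30
  a_LT = 51/340 = 0.15, a_FT = 51/340 = 0.15, a_TT = 0/340 = 0.00, a_AT = 17/340 = 0.05
  a_LA = 24/480 = 0.05, a_FA = 96/480 = 0.20, a_TA = 24/480 = 0.05, a_AA = 120/480 = 0.25
I − A =
  [   1.00     0.00    -0.15    -0.05]
  [  -0.10     0.90    -0.15    -0.20]
  [   0.00    -0.25     1.00    -0.05]
  [  -0.40    -0.30    -0.05     0.75]
Compute the cofactors C_ij = (−1)^(i+j)·(3×3 minor ij) of I−A; the adjugate is their transpose:
adj(I−A) = Cᵀ =
  [ 0.579875   0.046000   0.096750   0.057375]
  [ 0.157750   0.724500   0.143000   0.213250]
  [ 0.058250   0.197500   0.595500   0.096250]
  [ 0.376250   0.327500   0.148500   0.858750]
det(I−A) = Σ_j (I−A)_1j·C_1j = (1.00)(0.579875) + (0.00)(0.157750) + (-0.15)(0.058250) + (-0.05)(0.376250) = 0.552325
(I − A)⁻¹ = adj(I−A) / det(I−A) ≈
  [   1.0499     0.0833     0.1752     0.1039]
  [   0.2856     1.3117     0.2589     0.3861]
  [   0.1055     0.3576     1.0782     0.1743]
  [   0.6812     0.5929     0.2689     1.5548]
First solve x = (I − A)⁻¹ d = adj(I−A)·d / det(I−A); in particular x_A = (0.376250·260 + 0.327500·170 + 0.148500·370 + 0.858750·60) / 0.552325 = 259.97 / 0.552325 ≈ 470.6830.
Intermediate flow from F to A: z_FA = a_FA · x_A = 0.20 × 259.97 / 0.552325 = 51.994 / 0.552325 ≈ 94.14.

z_FA = 94.14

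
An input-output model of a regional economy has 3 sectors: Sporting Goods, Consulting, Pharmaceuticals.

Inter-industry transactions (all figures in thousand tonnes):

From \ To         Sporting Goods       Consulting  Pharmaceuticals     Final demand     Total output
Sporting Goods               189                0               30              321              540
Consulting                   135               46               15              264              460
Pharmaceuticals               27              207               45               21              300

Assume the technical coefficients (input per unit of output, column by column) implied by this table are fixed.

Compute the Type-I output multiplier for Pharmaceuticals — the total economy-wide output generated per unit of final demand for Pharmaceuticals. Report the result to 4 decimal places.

Technical coefficients a_ij = z_ij / X_j:
  a_11 = 189/540 = 0.35, a_21 = 135/540 = 0.25, a_31 = 27/540 = 0.05
  a_12 = 0/460 = 0.00, a_22 = 46/460 = 0.10, a_32 = 207/460 = 0.45
  a_13 = 30/300 = 0.10, a_23 = 15/300 = 0.05, a_33 = 45/300 = 0.15
I − A =
  [   0.65     0.00    -0.10]
  [  -0.25     0.90    -0.05]
  [  -0.05    -0.45     0.85]
Cofactors of I−A, C_ij = (−1)^(i+j)·(minor ij) (rows/columns in the sector order above):
  C_11 = (0.90)(0.85) − (-0.05)(-0.45) = 0.7425
  C_12 = −[(-0.25)(0.85) − (-0.05)(-0.05)] = 0.2150
  C_13 = (-0.25)(-0.45) − (0.90)(-0.05) = 0.1575
  C_21 = −[(0.00)(0.85) − (-0.10)(-0.45)] = 0.0450
  C_22 = (0.65)(0.85) − (-0.10)(-0.05) = 0.5475
  C_23 = −[(0.65)(-0.45) − (0.00)(-0.05)] = 0.2925
  C_31 = (0.00)(-0.05) − (-0.10)(0.90) = 0.0900
  C_32 = −[(0.65)(-0.05) − (-0.10)(-0.25)] = 0.0575
  C_33 = (0.65)(0.90) − (0.00)(-0.25) = 0.5850
det(I−A) = Σ_j (I−A)_1j·C_1j = (0.65)(0.7425) + (0.00)(0.2150) + (-0.10)(0.1575) = 0.466875
adj(I−A) = Cᵀ =
  [ 0.7425   0.0450   0.0900]
  [ 0.2150   0.5475   0.0575]
  [ 0.1575   0.2925   0.5850]
(I − A)⁻¹ = adj(I−A) / det(I−A) ≈
  [   1.59036     0.09639     0.19277]
  [   0.46051     1.17269     0.12316]
  [   0.33735     0.62651     1.25301]
The output multiplier for sector j is the column-j sum of the Leontief inverse (I − A)⁻¹ = adj(I−A) / det(I−A).
Column 3 of adj(I−A): (0.0900, 0.0575, 0.5850); det(I−A) = 0.466875.
m_3 = (0.0900 + 0.0575 + 0.5850) / 0.466875 = 0.7325 / 0.466875 ≈ 1.5689.

m_3 = 1.5689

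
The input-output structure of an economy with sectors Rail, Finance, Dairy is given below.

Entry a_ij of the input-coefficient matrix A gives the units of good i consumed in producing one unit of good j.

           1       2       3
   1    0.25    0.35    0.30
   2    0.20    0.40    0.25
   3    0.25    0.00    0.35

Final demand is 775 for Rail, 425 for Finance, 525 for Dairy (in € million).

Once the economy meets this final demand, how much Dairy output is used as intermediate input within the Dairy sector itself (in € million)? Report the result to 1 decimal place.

I − A =
  [   0.75    -0.35    -0.30]
  [  -0.20     0.60    -0.25]
  [  -0.25     0.00     0.65]
Cofactors of I−A, C_ij = (−1)^(i+j)·(minor ij) (rows/columns in the sector order above):
  C_11 = (0.60)(0.65) − (-0.25)(0.00) = 0.3900
  C_12 = −[(-0.20)(0.65) − (-0.25)(-0.25)] = 0.1925
  C_13 = (-0.20)(0.00) − (0.60)(-0.25) = 0.1500
  C_21 = −[(-0.35)(0.65) − (-0.30)(0.00)] = 0.2275
  C_22 = (0.75)(0.65) − (-0.30)(-0.25) = 0.4125
  C_23 = −[(0.75)(0.00) − (-0.35)(-0.25)] = 0.0875
  C_31 = (-0.35)(-0.25) − (-0.30)(0.60) = 0.2675
  C_32 = −[(0.75)(-0.25) − (-0.30)(-0.20)] = 0.2475
  C_33 = (0.75)(0.60) − (-0.35)(-0.20) = 0.3800
det(I−A) = Σ_j (I−A)_1j·C_1j = (0.75)(0.3900) + (-0.35)(0.1925) + (-0.30)(0.1500) = 0.180125
adj(I−A) = Cᵀ =
  [ 0.3900   0.2275   0.2675]
  [ 0.1925   0.4125   0.2475]
  [ 0.1500   0.0875   0.3800]
(I − A)⁻¹ = adj(I−A) / det(I−A) ≈
  [   2.1652     1.2630     1.4851]
  [   1.0687     2.2901     1.3740]
  [   0.8328     0.4858     2.1096]
First solve x = (I − A)⁻¹ d = adj(I−A)·d / det(I−A); in particular x_3 = (0.1500·775 + 0.0875·425 + 0.3800·525) / 0.180125 = 352.9375 / 0.180125 ≈ 1959.403.
Intermediate flow from 3 to 3: z_33 = a_33 · x_3 = 0.35 × 352.9375 / 0.180125 = 123.528125 / 0.180125 ≈ 685.8.

z_33 = 685.8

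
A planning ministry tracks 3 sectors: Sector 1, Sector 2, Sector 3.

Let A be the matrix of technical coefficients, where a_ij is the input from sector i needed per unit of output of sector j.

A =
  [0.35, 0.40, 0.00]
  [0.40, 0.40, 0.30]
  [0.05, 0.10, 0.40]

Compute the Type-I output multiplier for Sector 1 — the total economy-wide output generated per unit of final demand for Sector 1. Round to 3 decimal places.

I − A =
  [   0.65    -0.40     0.00]
  [  -0.40     0.60    -0.30]
  [  -0.05    -0.10     0.60]
Cofactors of I−A, C_ij = (−1)^(i+j)·(minor ij) (rows/columns in the sector order above):
  C_11 = (0.60)(0.60) − (-0.30)(-0.10) = 0.3300
  C_12 = −[(-0.40)(0.60) − (-0.30)(-0.05)] = 0.2550
  C_13 = (-0.40)(-0.10) − (0.60)(-0.05) = 0.0700
  C_21 = −[(-0.40)(0.60) − (0.00)(-0.10)] = 0.2400
  C_22 = (0.65)(0.60) − (0.00)(-0.05) = 0.3900
  C_23 = −[(0.65)(-0.10) − (-0.40)(-0.05)] = 0.0850
  C_31 = (-0.40)(-0.30) − (0.00)(0.60) = 0.1200
  C_32 = −[(0.65)(-0.30) − (0.00)(-0.40)] = 0.1950
  C_33 = (0.65)(0.60) − (-0.40)(-0.40) = 0.2300
det(I−A) = Σ_j (I−A)_1j·C_1j = (0.65)(0.3300) + (-0.40)(0.2550) + (0.00)(0.0700) = 0.1125
adj(I−A) = Cᵀ =
  [ 0.3300   0.2400   0.1200]
  [ 0.2550   0.3900   0.1950]
  [ 0.0700   0.0850   0.2300]
(I − A)⁻¹ = adj(I−A) / det(I−A) ≈
  [   2.9333     2.1333     1.0667]
  [   2.2667     3.4667     1.7333]
  [   0.6222     0.7556     2.0444]
The output multiplier for sector j is the column-j sum of the Leontief inverse (I − A)⁻¹ = adj(I−A) / det(I−A).
Column 1 of adj(I−A): (0.3300, 0.2550, 0.0700); det(I−A) = 0.1125.
m_1 = (0.3300 + 0.2550 + 0.0700) / 0.1125 = 0.655 / 0.1125 ≈ 5.822.

m_1 = 5.822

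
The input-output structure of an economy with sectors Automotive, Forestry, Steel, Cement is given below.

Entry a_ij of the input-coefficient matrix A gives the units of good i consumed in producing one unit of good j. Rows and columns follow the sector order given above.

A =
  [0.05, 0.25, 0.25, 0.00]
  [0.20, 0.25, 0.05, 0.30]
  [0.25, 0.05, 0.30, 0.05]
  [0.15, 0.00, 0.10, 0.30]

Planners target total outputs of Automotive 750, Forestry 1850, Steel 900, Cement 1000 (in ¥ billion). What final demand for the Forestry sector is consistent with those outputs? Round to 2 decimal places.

d_F = 892.50

I − A =
  [   0.95    -0.25    -0.25     0.00]
  [  -0.20     0.75    -0.05    -0.30]
  [  -0.25    -0.05     0.70    -0.05]
  [  -0.15     0.00    -0.10     0.70]
d = (I − A) x:
  d_A = (+0.95)·750 + (-0.25)·1850 + (-0.25)·900 + (+0.00)·1000 = 25.00
  d_F = (-0.20)·750 + (+0.75)·1850 + (-0.05)·900 + (-0.30)·1000 = 892.50
  d_S = (-0.25)·750 + (-0.05)·1850 + (+0.70)·900 + (-0.05)·1000 = 300.00
  d_C = (-0.15)·750 + (+0.00)·1850 + (-0.10)·900 + (+0.70)·1000 = 497.50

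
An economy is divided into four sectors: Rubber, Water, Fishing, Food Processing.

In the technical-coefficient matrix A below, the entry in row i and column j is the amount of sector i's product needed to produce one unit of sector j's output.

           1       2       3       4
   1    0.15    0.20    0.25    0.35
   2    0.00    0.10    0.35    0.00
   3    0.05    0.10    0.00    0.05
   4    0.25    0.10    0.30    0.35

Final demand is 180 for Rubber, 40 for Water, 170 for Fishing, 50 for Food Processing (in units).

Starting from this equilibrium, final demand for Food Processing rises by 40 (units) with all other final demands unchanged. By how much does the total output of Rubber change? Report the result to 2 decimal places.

Δx_1 = 34.26

I − A =
  [   0.85    -0.20    -0.25    -0.35]
  [   0.00     0.90    -0.35     0.00]
  [  -0.05    -0.10     1.00    -0.05]
  [  -0.25    -0.10    -0.30     0.65]
Compute the cofactors C_ij = (−1)^(i+j)·(3×3 minor ij) of I−A; the adjugate is their transpose:
adj(I−A) = Cᵀ =
  [ 0.54700   0.19000   0.29850   0.31750]
  [ 0.01575   0.43575   0.16275   0.02100]
  [ 0.04050   0.06150   0.41850   0.05400]
  [ 0.23150   0.16850   0.33300   0.72050]
det(I−A) = Σ_j (I−A)_1j·C_1j = (0.85)(0.54700) + (-0.20)(0.01575) + (-0.25)(0.04050) + (-0.35)(0.23150) = 0.37065
(I − A)⁻¹ = adj(I−A) / det(I−A) ≈
  [   1.4758     0.5126     0.8053     0.8566]
  [   0.0425     1.1756     0.4391     0.0567]
  [   0.1093     0.1659     1.1291     0.1457]
  [   0.6246     0.4546     0.8984     1.9439]
Δx = (I − A)⁻¹ Δd with Δd having +40 in the Food Processing component and 0 elsewhere.
So Δx_1 = L_14 · (+40), where L_14 = adj(I−A)_14 / det(I−A) = 0.31750 / 0.37065.
Δx_1 = 0.31750 × (+40) / 0.37065 = 12.70 / 0.37065 ≈ 34.26.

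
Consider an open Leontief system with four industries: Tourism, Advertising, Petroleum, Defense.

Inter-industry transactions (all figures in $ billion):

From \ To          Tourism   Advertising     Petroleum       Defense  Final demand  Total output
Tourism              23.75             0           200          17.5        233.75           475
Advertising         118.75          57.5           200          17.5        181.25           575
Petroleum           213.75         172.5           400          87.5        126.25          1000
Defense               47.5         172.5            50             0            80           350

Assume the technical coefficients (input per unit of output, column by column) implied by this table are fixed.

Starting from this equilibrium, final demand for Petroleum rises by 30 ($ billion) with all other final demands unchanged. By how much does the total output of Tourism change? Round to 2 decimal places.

Technical coefficients a_ij = z_ij / X_j:
  a_11 = 23.75/475 = 0.05, a_21 = 118.75/475 = 0.25, a_31 = 213.75/475 = 0.45, a_41 = 47.5/475 = 0.10
  a_12 = 0/575 = 0.00, a_22 = 57.5/575 = 0.10, a_32 = 172.5/575 = 0.30, a_42 = 172.5/575 = 0.30
  a_13 = 200/1000 = 0.20, a_23 = 200/1000 = 0.20, a_33 = 400/1000 = 0.40, a_43 = 50/1000 = 0.05
  a_14 = 17.5/350 = 0.05, a_24 = 17.5/350 = 0.05, a_34 = 87.5/350 = 0.25, a_44 = 0/350 = 0.00
I − A =
  [   0.95     0.00    -0.20    -0.05]
  [  -0.25     0.90    -0.20    -0.05]
  [  -0.45    -0.30     0.60    -0.25]
  [  -0.10    -0.30    -0.05     1.00]
Compute the cofactors C_ij = (−1)^(i+j)·(3×3 minor ij) of I−A; the adjugate is their transpose:
adj(I−A) = Cᵀ =
  [ 0.44400   0.08475   0.18225   0.07200]
  [ 0.24600   0.45900   0.24300   0.09600]
  [ 0.51600   0.36150   0.83250   0.25200]
  [ 0.14400   0.16425   0.13275   0.36000]
det(I−A) = Σ_j (I−A)_1j·C_1j = (0.95)(0.44400) + (0.00)(0.24600) + (-0.20)(0.51600) + (-0.05)(0.14400) = 0.3114
(I − A)⁻¹ = adj(I−A) / det(I−A) ≈
  [   1.4258     0.2722     0.5853     0.2312]
  [   0.7900     1.4740     0.7803     0.3083]
  [   1.6570     1.1609     2.6734     0.8092]
  [   0.4624     0.5275     0.4263     1.1561]
Δx = (I − A)⁻¹ Δd with Δd having +30 in the Petroleum component and 0 elsewhere.
So Δx_1 = L_13 · (+30), where L_13 = adj(I−A)_13 / det(I−A) = 0.18225 / 0.3114.
Δx_1 = 0.18225 × (+30) / 0.3114 = 5.4675 / 0.3114 ≈ 17.56.

Δx_1 = 17.56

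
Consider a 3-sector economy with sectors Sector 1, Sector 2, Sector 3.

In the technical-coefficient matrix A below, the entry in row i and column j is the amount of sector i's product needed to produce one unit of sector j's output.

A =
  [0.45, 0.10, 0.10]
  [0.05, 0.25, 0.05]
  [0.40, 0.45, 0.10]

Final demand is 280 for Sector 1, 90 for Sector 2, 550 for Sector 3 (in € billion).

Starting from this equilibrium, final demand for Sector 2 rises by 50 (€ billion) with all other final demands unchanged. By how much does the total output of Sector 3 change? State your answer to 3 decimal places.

I − A =
  [   0.55    -0.10    -0.10]
  [  -0.05     0.75    -0.05]
  [  -0.40    -0.45     0.90]
Cofactors of I−A, C_ij = (−1)^(i+j)·(minor ij) (rows/columns in the sector order above):
  C_11 = (0.75)(0.90) − (-0.05)(-0.45) = 0.6525
  C_12 = −[(-0.05)(0.90) − (-0.05)(-0.40)] = 0.0650
  C_13 = (-0.05)(-0.45) − (0.75)(-0.40) = 0.3225
  C_21 = −[(-0.10)(0.90) − (-0.10)(-0.45)] = 0.1350
  C_22 = (0.55)(0.90) − (-0.10)(-0.40) = 0.4550
  C_23 = −[(0.55)(-0.45) − (-0.10)(-0.40)] = 0.2875
  C_31 = (-0.10)(-0.05) − (-0.10)(0.75) = 0.0800
  C_32 = −[(0.55)(-0.05) − (-0.10)(-0.05)] = 0.0325
  C_33 = (0.55)(0.75) − (-0.10)(-0.05) = 0.4075
det(I−A) = Σ_j (I−A)_1j·C_1j = (0.55)(0.6525) + (-0.10)(0.0650) + (-0.10)(0.3225) = 0.320125
adj(I−A) = Cᵀ =
  [ 0.6525   0.1350   0.0800]
  [ 0.0650   0.4550   0.0325]
  [ 0.3225   0.2875   0.4075]
(I − A)⁻¹ = adj(I−A) / det(I−A) ≈
  [   2.0383     0.4217     0.2499]
  [   0.2030     1.4213     0.1015]
  [   1.0074     0.8981     1.2729]
Δx = (I − A)⁻¹ Δd with Δd having +50 in the Sector 2 component and 0 elsewhere.
So Δx_3 = L_32 · (+50), where L_32 = adj(I−A)_32 / det(I−A) = 0.2875 / 0.320125.
Δx_3 = 0.2875 × (+50) / 0.320125 = 14.375 / 0.320125 ≈ 44.904.

Δx_3 = 44.904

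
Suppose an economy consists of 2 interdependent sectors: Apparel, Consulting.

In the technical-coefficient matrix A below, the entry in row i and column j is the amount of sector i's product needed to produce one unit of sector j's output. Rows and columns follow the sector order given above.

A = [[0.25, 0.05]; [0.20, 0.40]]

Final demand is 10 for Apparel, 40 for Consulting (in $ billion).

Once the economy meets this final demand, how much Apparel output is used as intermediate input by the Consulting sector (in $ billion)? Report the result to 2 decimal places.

z_12 = 3.64

I − A =
  [   0.75    -0.05]
  [  -0.20     0.60]
det(I−A) = (0.75)(0.60) − (-0.05)(-0.20) = 0.4400
adj(I−A) = [[0.60, 0.05], [0.20, 0.75]]
(I − A)⁻¹ = adj(I−A) / det(I−A) ≈
  [   1.3636     0.1136]
  [   0.4545     1.7045]
First solve x = (I − A)⁻¹ d = adj(I−A)·d / det(I−A); in particular x_2 = (0.20·10 + 0.75·40) / 0.4400 = 32.00 / 0.4400 ≈ 72.7273.
Intermediate flow from 1 to 2: z_12 = a_12 · x_2 = 0.05 × 32.00 / 0.4400 = 1.60 / 0.4400 ≈ 3.64.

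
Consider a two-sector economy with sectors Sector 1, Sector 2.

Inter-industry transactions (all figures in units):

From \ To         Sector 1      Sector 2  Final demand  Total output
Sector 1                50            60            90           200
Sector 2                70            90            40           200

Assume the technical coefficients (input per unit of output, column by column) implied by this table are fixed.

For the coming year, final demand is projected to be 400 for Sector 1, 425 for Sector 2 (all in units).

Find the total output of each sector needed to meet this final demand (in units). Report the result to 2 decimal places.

x_1 = 1130.08, x_2 = 1491.87

Technical coefficients a_ij = z_ij / X_j:
  a_11 = 50/200 = 0.25, a_21 = 70/200 = 0.35
  a_12 = 60/200 = 0.30, a_22 = 90/200 = 0.45
I − A =
  [   0.75    -0.30]
  [  -0.35     0.55]
det(I−A) = (0.75)(0.55) − (-0.30)(-0.35) = 0.3075
adj(I−A) = [[0.55, 0.30], [0.35, 0.75]]
(I − A)⁻¹ = adj(I−A) / det(I−A) ≈
  [   1.7886     0.9756]
  [   1.1382     2.4390]
x = (I − A)⁻¹ d = adj(I−A)·d / det(I−A), with det(I−A) = 0.3075:
  x_1 = (0.55·400 + 0.30·425) / 0.3075 = 347.50 / 0.3075 ≈ 1130.08
  x_2 = (0.35·400 + 0.75·425) / 0.3075 = 458.75 / 0.3075 ≈ 1491.87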